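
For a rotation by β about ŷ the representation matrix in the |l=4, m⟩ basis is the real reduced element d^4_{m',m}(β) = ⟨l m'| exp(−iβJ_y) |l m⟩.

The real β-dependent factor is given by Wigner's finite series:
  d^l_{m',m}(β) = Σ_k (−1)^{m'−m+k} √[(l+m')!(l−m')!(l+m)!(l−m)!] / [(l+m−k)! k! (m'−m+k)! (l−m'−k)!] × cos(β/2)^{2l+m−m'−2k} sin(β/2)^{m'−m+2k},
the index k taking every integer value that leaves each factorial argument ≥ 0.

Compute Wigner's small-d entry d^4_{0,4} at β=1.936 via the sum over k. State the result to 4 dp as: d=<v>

d^4_{0,4}(β=1.936) via Wigner's sum:
Half-angle: c=0.566948, s=0.823753. N=√(24·24·40320·1)=4819.161753
Admissible k: 4..4 (factorial args all ≥0)
  k=4: (−1)^0·4819.1618/(576)·0.5669^4·0.8238^4 = +0.398026
d^4_{0,4}(1.936) = +0.398026

d=0.3980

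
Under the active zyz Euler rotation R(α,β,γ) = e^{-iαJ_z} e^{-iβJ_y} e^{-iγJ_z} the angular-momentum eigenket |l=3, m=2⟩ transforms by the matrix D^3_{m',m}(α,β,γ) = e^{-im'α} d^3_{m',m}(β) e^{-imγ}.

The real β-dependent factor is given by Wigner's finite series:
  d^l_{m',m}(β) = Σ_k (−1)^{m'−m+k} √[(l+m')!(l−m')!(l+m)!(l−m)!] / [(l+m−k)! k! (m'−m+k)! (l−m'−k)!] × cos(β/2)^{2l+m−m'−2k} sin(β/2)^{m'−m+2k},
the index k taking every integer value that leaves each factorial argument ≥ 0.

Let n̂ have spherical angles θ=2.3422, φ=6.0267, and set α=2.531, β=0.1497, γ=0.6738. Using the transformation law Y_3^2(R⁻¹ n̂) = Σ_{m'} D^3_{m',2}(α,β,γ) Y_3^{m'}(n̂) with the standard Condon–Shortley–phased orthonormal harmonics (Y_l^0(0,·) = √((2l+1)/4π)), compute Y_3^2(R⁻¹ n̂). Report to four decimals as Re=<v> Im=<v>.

Re=-0.2647 Im=0.1492

Need the full column D^3_{m',2} for m'=−3..3 at α=2.531, β=0.1497, γ=0.6738.
cos(β/2)=0.997200, sin(β/2)=0.074780
d^3_{-3,2}: single k=5 term ⇒ +0.000006;  D = +0.000006-0.000000i
d^3_{-2,2}: k∈[4..5] ⇒ +0.000155 -0.000000 = +0.000155;  D = -0.000131-0.000084i
d^3_{-1,2}: k∈[3..4] ⇒ +0.002623 -0.000007 = +0.002615;  D = +0.000988+0.002421i
d^3_{0,2}: k∈[2..3] ⇒ +0.030287 -0.000170 = +0.030117;  D = +0.006666-0.029370i
d^3_{1,2}: k∈[1..2] ⇒ +0.233183 -0.002623 = +0.230561;  D = -0.170726+0.154954i
d^3_{2,2}: k∈[0..1] ⇒ +0.983317 -0.027648 = +0.955669;  D = +0.948043-0.120489i
d^3_{3,2}: single k=0 term ⇒ -0.180623;  D = +0.159862+0.084077i
Y_3^{m'}(θ=2.3422,φ=6.0267) and Σ D·Y over m':
  (+0.0000-0.0000i)·(+0.1104+0.1070i)  (-0.0001-0.0001i)·(-0.3191-0.1797i)  (+0.0010+0.0024i)·(+0.3205+0.0841i)  (+0.0067-0.0294i)·(+0.1483+0.0000i)  (-0.1707+0.1550i)·(-0.3205+0.0841i)  (+0.9480-0.1205i)·(-0.3191+0.1797i)  (+0.1599+0.0841i)·(-0.1104+0.1070i)
Y_3^2(R⁻¹ n̂) = -0.264664+0.149185i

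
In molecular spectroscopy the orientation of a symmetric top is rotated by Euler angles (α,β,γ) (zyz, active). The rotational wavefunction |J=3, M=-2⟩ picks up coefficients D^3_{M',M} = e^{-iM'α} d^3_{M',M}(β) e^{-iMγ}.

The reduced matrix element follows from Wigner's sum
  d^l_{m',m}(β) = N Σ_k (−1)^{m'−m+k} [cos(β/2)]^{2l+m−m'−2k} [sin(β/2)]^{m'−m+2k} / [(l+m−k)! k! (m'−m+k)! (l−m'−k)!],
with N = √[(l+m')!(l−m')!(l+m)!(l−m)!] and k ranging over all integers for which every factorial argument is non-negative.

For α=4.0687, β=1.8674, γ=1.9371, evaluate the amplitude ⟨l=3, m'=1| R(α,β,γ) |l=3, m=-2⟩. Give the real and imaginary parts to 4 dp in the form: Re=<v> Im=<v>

D^3_{1,-2}(4.0687,1.8674,1.9371) = e^{-i·1·4.0687}·d^3_{1,-2}(1.8674)·e^{-i·-2·1.9371}. Compute d first:
With c≡cos(β/2)=0.594864 and s≡sin(β/2)=0.803826, N=[24·2·1·120]^{1/2}=75.894664
k: max(0,(-2)−(1))=0 … min(3+(-2),3−(1))=1
  k=0: (−1)^3·75.8947/(12)·0.5949^3·0.8038^3 = -0.691464
  k=1: (−1)^4·75.8947/(24)·0.5949^1·0.8038^5 = +0.631290
d^3_{1,-2}(1.8674) = -0.691464 +0.631290 = -0.060174
Phases: e^{-i·(1)·4.0687}=-0.600150+0.799887i, e^{-i·(-2)·1.9371}=-0.743433-0.668810i ⇒ D=-0.059039+0.011630i

Re=-0.0590 Im=0.0116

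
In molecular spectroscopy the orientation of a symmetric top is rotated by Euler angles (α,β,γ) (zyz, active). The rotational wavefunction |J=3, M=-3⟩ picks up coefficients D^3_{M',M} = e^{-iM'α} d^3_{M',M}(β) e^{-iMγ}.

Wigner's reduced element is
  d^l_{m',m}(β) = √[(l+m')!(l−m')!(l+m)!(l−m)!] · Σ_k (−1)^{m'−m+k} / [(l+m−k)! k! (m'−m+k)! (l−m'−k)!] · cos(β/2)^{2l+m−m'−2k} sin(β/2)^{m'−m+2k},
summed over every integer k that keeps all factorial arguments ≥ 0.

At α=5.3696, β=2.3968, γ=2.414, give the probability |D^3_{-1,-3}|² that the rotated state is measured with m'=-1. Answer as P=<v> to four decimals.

P=0.0035

D^3_{-1,-3}(5.3696,2.3968,2.414) = e^{-i·-1·5.3696}·d^3_{-1,-3}(2.3968)·e^{-i·-3·2.414}. Compute d first:
c=cos(2.3968/2)=0.363849, s=sin(2.3968/2)=0.931458; N=√[2·24·1·720]=185.903201
Admissible k: 0..0 (factorial args all ≥0)
  k=0: (−1)^2·185.9032/(48)·0.3638^4·0.9315^2 = +0.058892
d^3_{-1,-3}(2.3968) = +0.058892
|D^3_{-1,-3}|² = |d^3_{-1,-3}(β)|² = (+0.058892)² = 0.003468 (the z-rotation phases have unit modulus)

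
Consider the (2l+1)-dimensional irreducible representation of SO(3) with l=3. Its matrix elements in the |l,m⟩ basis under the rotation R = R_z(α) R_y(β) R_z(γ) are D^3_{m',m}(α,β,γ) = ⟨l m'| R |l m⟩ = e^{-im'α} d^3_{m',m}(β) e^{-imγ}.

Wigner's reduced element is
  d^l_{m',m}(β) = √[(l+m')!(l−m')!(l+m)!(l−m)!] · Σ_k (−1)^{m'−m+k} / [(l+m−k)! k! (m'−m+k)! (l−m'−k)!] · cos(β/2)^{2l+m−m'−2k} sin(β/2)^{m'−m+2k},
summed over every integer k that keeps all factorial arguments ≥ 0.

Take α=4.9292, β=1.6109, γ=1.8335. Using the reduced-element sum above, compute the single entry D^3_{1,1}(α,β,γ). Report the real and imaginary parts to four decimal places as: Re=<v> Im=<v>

Re=-0.0612 Im=0.0318

Split into d^3_{1,1}(β=1.6109) × two z-phases.
Half-angle: c=0.692787, s=0.721142. N=√(24·2·24·2)=48.000000
k∈{0,1,2} keeps every argument non-negative
  k=0: (−1)^0·48.0000/(48)·0.6928^6·0.7211^0 = +0.110560
  k=1: (−1)^1·48.0000/(6)·0.6928^4·0.7211^2 = -0.958364
  k=2: (−1)^2·48.0000/(8)·0.6928^2·0.7211^4 = +0.778816
d^3_{1,1}(1.6109) = +0.110560 -0.958364 +0.778816 = -0.068988
Phases: e^{-i·(1)·4.9292}=+0.215116+0.976588i, e^{-i·(1)·1.8335}=-0.259692-0.965691i ⇒ D=-0.061208+0.031828i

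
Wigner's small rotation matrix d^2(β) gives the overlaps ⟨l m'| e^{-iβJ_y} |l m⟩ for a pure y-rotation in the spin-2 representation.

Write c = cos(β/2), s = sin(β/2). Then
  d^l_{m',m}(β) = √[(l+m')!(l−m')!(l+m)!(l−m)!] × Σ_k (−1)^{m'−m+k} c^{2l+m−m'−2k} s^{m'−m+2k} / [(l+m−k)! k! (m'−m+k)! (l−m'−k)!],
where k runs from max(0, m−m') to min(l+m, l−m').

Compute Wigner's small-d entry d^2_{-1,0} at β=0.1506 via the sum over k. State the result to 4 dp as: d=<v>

d^2_{-1,0}(β=0.1506) via Wigner's sum:
c=cos(0.1506/2)=0.997166, s=sin(0.1506/2)=0.075229; N=√[1·6·2·2]=4.898979
k: max(0,(0)−(-1))=1 … min(2+(0),2−(-1))=2
  k=1: (−1)^0·4.8990/(2)·0.9972^3·0.0752^1 = +0.182710
  k=2: (−1)^1·4.8990/(2)·0.9972^1·0.0752^3 = -0.001040
d^2_{-1,0}(0.1506) = +0.182710 -0.001040 = +0.181670

d=0.1817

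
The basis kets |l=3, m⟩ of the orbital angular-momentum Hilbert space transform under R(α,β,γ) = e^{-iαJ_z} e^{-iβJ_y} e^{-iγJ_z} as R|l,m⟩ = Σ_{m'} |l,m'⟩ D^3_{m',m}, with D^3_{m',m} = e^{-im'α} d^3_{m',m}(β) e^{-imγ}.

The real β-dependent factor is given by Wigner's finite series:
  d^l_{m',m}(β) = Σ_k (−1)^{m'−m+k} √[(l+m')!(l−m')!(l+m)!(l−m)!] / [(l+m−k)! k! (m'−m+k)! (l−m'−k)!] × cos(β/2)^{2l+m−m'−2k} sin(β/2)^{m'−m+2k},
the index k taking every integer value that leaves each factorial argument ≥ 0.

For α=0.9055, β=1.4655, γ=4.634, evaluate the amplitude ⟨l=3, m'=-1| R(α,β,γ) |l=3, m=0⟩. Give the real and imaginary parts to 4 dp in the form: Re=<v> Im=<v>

First d^3_{-1,0}(β=1.4655), then the phase factors e^{-i(-1)α} and e^{-i(0)γ}:
With c≡cos(β/2)=0.743338 and s≡sin(β/2)=0.668916, N=[2·24·6·6]^{1/2}=41.569219
k∈{1,2,3} keeps every argument non-negative
  k=1: (−1)^0·41.5692/(12)·0.7433^5·0.6689^1 = +0.525888
  k=2: (−1)^1·41.5692/(4)·0.7433^3·0.6689^3 = -1.277573
  k=3: (−1)^2·41.5692/(12)·0.7433^1·0.6689^5 = +0.344854
d^3_{-1,0}(1.4655) = +0.525888 -1.277573 +0.344854 = -0.406831
Attach z-rotation phases: D = e^{-i(-1)(0.9055)}·(-0.406831)·e^{-i(0)(4.634)} = -0.251133-0.320068i

Re=-0.2511 Im=-0.3201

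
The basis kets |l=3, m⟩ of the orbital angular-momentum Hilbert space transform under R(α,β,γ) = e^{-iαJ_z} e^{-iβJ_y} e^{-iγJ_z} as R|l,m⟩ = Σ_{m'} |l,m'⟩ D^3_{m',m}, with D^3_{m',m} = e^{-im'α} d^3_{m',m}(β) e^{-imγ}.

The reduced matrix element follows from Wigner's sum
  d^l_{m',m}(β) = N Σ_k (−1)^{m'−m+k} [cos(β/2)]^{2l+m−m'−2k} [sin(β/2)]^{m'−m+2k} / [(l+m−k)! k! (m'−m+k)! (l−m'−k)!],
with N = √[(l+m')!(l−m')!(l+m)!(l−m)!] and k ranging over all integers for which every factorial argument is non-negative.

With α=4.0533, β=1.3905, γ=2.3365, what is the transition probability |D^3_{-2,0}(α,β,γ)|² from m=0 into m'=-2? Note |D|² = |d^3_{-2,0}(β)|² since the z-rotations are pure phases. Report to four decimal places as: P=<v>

P=0.0565

Split into d^3_{-2,0}(β=1.3905) × two z-phases.
c=cos(1.3905/2)=0.767894, s=sin(1.3905/2)=0.640577; N=√[1·120·6·6]=65.726707
The bounds max(0,m−m')=2 and min(l+m,l−m')=3 give 2 terms
  k=2: (−1)^0·65.7267/(12)·0.7679^4·0.6406^2 = +0.781462
  k=3: (−1)^1·65.7267/(12)·0.7679^2·0.6406^4 = -0.543813
d^3_{-2,0}(1.3905) = +0.781462 -0.543813 = +0.237650
|D^3_{-2,0}|² = |d^3_{-2,0}(β)|² = (+0.237650)² = 0.056477 (the z-rotation phases have unit modulus)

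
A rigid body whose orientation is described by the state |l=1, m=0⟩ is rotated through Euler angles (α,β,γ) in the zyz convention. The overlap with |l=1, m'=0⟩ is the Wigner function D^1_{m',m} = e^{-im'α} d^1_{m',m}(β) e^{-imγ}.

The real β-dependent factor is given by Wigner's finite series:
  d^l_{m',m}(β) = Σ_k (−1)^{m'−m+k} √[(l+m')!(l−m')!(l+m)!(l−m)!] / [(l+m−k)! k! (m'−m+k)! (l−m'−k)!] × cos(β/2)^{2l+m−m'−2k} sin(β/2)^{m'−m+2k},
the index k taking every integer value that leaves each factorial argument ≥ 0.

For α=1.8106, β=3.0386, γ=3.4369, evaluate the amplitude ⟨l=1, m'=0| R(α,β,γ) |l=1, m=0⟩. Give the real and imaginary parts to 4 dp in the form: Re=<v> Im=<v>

Split into d^1_{0,0}(β=3.0386) × two z-phases.
Half-angle: c=0.051474, s=0.998674. N=√(1·1·1·1)=1.000000
k∈{0,1} keeps every argument non-negative
  k=0: (−1)^0·1.0000/(1)·0.0515^2·0.9987^0 = +0.002650
  k=1: (−1)^1·1.0000/(1)·0.0515^0·0.9987^2 = -0.997350
d^1_{0,0}(3.0386) = +0.002650 -0.997350 = -0.994701
Attach z-rotation phases: D = e^{-i(0)(1.8106)}·(-0.994701)·e^{-i(0)(3.4369)} = -0.994701+0.000000i

Re=-0.9947 Im=0.0000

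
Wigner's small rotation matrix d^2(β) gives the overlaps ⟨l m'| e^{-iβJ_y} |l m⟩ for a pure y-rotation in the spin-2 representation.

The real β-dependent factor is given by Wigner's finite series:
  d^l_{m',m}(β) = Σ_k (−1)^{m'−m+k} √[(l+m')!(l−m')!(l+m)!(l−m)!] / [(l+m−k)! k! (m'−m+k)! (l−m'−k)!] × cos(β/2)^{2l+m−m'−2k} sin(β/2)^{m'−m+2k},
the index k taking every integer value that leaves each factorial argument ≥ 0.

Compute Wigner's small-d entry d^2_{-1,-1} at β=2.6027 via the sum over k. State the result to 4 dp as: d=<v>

d=-0.1925

d^2_{-1,-1}(β=2.6027) via Wigner's sum:
c=cos(2.6027/2)=0.266198, s=sin(2.6027/2)=0.963918; N=√[1·6·1·6]=6.000000
k: max(0,(-1)−(-1))=0 … min(2+(-1),2−(-1))=1
  k=0: (−1)^0·6.0000/(6)·0.2662^4·0.9639^0 = +0.005021
  k=1: (−1)^1·6.0000/(2)·0.2662^2·0.9639^2 = -0.197520
d^2_{-1,-1}(2.6027) = +0.005021 -0.197520 = -0.192499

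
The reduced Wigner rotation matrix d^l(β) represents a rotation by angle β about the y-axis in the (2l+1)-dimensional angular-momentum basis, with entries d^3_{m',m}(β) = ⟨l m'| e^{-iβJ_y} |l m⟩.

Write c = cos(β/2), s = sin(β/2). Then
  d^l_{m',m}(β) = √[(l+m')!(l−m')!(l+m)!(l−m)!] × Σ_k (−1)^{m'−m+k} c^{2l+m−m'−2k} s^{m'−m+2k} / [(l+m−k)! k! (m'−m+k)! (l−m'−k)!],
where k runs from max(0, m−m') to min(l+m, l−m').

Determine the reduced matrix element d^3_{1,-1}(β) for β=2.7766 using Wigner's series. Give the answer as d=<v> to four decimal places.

d^3_{1,-1}(β=2.7766) via Wigner's sum:
c=cos(2.7766/2)=0.181485, s=sin(2.7766/2)=0.983394; N=√[24·2·2·24]=48.000000
k∈{0,1,2} keeps every argument non-negative
  k=0: (−1)^2·48.0000/(8)·0.1815^4·0.9834^2 = +0.006295
  k=1: (−1)^3·48.0000/(6)·0.1815^2·0.9834^4 = -0.246423
  k=2: (−1)^4·48.0000/(48)·0.1815^0·0.9834^6 = +0.904408
d^3_{1,-1}(2.7766) = +0.006295 -0.246423 +0.904408 = +0.664280

d=0.6643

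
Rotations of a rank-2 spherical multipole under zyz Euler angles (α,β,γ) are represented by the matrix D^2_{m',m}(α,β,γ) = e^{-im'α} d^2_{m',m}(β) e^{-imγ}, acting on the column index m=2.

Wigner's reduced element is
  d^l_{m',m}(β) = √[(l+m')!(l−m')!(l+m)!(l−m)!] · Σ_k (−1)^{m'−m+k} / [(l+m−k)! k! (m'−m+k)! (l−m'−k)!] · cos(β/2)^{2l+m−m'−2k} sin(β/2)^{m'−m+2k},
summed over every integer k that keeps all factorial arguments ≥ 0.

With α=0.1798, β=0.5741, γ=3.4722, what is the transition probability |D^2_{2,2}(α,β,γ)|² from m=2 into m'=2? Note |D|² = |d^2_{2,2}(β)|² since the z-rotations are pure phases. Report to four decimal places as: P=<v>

Split into d^2_{2,2}(β=0.5741) × two z-phases.
c=cos(0.5741/2)=0.959083, s=sin(0.5741/2)=0.283124; N=√[24·1·24·1]=24.000000
k: max(0,(2)−(2))=0 … min(2+(2),2−(2))=0
  k=0: (−1)^0·24.0000/(24)·0.9591^4·0.2831^0 = +0.846107
d^2_{2,2}(0.5741) = +0.846107
|D^2_{2,2}|² = |d^2_{2,2}(β)|² = (+0.846107)² = 0.715897 (the z-rotation phases have unit modulus)

P=0.7159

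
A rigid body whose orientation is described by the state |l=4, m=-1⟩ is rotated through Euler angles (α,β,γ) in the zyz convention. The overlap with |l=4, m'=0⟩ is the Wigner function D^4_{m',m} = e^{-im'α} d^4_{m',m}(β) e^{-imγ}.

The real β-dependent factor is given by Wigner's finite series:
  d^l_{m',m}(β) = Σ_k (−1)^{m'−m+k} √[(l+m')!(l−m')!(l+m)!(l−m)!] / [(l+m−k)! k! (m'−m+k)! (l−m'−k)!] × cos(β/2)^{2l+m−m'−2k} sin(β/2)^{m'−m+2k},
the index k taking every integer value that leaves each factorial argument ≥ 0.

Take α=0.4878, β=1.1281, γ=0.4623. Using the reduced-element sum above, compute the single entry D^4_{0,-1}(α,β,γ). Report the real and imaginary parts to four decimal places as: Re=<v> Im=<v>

Split into d^4_{0,-1}(β=1.1281) × two z-phases.
With c≡cos(β/2)=0.845097 and s≡sin(β/2)=0.534613, N=[24·24·6·120]^{1/2}=643.987578
The bounds max(0,m−m')=0 and min(l+m,l−m')=3 give 4 terms
  k=0: (−1)^1·643.9876/(144)·0.8451^7·0.5346^1 = -0.736038
  k=1: (−1)^2·643.9876/(24)·0.8451^5·0.5346^3 = +1.767330
  k=2: (−1)^3·643.9876/(24)·0.8451^3·0.5346^5 = -0.707268
  k=3: (−1)^4·643.9876/(144)·0.8451^1·0.5346^7 = +0.047174
d^4_{0,-1}(1.1281) = -0.736038 +1.767330 -0.707268 +0.047174 = +0.371198
D = (+1.000000+0.000000i)·(+0.371198)·(+0.895029+0.446008i) = +0.332233+0.165557i

Re=0.3322 Im=0.1656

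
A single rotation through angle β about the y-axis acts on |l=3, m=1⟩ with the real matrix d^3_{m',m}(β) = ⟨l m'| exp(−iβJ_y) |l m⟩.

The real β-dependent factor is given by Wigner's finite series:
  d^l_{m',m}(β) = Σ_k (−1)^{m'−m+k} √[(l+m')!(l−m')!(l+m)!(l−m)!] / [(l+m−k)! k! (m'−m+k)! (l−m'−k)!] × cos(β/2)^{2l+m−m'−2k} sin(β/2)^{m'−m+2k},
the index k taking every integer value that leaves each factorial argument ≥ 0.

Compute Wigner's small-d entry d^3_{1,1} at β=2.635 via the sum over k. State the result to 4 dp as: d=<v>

d=0.3016

d^3_{1,1}(β=2.635) via Wigner's sum:
c=cos(2.635/2)=0.250596, s=sin(2.635/2)=0.968092; N=√[24·2·24·2]=48.000000
k: max(0,(1)−(1))=0 … min(3+(1),3−(1))=2
  k=0: (−1)^0·48.0000/(48)·0.2506^6·0.9681^0 = +0.000248
  k=1: (−1)^1·48.0000/(6)·0.2506^4·0.9681^2 = -0.029568
  k=2: (−1)^2·48.0000/(8)·0.2506^2·0.9681^4 = +0.330954
d^3_{1,1}(2.635) = +0.000248 -0.029568 +0.330954 = +0.301633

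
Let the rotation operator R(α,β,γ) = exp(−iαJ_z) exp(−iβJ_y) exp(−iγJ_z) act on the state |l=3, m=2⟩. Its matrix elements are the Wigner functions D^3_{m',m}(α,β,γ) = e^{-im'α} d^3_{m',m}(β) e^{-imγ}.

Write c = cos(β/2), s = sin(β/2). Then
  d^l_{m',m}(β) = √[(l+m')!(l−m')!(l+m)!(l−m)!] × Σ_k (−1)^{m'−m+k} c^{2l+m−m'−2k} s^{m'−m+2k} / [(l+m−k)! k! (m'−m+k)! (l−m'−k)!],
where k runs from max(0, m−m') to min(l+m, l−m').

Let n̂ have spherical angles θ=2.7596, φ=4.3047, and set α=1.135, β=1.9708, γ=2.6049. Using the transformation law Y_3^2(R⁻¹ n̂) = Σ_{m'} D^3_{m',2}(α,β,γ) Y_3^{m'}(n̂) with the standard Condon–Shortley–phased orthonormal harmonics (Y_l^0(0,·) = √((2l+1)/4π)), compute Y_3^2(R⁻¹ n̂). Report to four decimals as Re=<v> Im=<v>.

Need the full column D^3_{m',2} for m'=−3..3 at α=1.135, β=1.9708, γ=2.6049.
cos(β/2)=0.552530, sin(β/2)=0.833493
d^3_{-3,2}: single k=5 term ⇒ +0.544429;  D = -0.126239-0.529591i
d^3_{-2,2}: k∈[4..5] ⇒ +0.736698 -0.335284 = +0.401415;  D = -0.393269-0.080454i
d^3_{-1,2}: k∈[3..4] ⇒ +0.617736 -0.702855 = -0.085119;  D = +0.050668-0.068396i
d^3_{0,2}: k∈[2..3] ⇒ +0.354640 -0.807012 = -0.452373;  D = -0.215850-0.397554i
d^3_{1,2}: k∈[1..2] ⇒ +0.135731 -0.617736 = -0.482005;  D = -0.481090+0.029680i
d^3_{2,2}: k∈[0..1] ⇒ +0.028453 -0.323740 = -0.295287;  D = -0.107931+0.274855i
d^3_{3,2}: single k=0 term ⇒ -0.105137;  D = +0.072494+0.076148i
Y_3^{m'}(θ=2.7596,φ=4.3047) and Σ D·Y over m':
  (-0.1262-0.5296i)·(+0.0203-0.0074i)  (-0.3933-0.0805i)·(+0.0903+0.0959i)  (+0.0507-0.0684i)·(-0.1579+0.3655i)  (-0.2159-0.3976i)·(-0.4520+0.0000i)  (-0.4811+0.0297i)·(+0.1579+0.3655i)  (-0.1079+0.2749i)·(+0.0903-0.0959i)  (+0.0725+0.0761i)·(-0.0203-0.0074i)
Y_3^2(R⁻¹ n̂) = +0.009185+0.016103i

Re=0.0092 Im=0.0161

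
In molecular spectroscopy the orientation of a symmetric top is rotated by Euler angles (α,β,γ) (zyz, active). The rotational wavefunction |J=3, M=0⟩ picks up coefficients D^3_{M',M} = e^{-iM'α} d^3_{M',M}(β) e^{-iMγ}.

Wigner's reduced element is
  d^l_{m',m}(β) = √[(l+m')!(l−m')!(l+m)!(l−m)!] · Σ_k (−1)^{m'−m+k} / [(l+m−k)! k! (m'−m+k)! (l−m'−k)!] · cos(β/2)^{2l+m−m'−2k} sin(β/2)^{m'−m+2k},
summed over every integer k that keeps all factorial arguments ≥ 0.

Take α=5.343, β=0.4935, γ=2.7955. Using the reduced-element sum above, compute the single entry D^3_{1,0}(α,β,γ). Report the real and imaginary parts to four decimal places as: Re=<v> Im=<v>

Re=-0.3481 Im=-0.4768

D^3_{1,0}(5.343,0.4935,2.7955) = e^{-i·1·5.343}·d^3_{1,0}(0.4935)·e^{-i·0·2.7955}. Compute d first:
Half-angle: c=0.969711, s=0.244254. N=√(24·2·6·6)=41.569219
k∈{0,1,2} keeps every argument non-negative
  k=0: (−1)^1·41.5692/(12)·0.9697^5·0.2443^1 = -0.725511
  k=1: (−1)^2·41.5692/(4)·0.9697^3·0.2443^3 = +0.138090
  k=2: (−1)^3·41.5692/(12)·0.9697^1·0.2443^5 = -0.002920
d^3_{1,0}(0.4935) = -0.725511 +0.138090 -0.002920 = -0.590342
Phases: e^{-i·(1)·5.343}=+0.589638+0.807667i, e^{-i·(0)·2.7955}=+1.000000+0.000000i ⇒ D=-0.348088-0.476800i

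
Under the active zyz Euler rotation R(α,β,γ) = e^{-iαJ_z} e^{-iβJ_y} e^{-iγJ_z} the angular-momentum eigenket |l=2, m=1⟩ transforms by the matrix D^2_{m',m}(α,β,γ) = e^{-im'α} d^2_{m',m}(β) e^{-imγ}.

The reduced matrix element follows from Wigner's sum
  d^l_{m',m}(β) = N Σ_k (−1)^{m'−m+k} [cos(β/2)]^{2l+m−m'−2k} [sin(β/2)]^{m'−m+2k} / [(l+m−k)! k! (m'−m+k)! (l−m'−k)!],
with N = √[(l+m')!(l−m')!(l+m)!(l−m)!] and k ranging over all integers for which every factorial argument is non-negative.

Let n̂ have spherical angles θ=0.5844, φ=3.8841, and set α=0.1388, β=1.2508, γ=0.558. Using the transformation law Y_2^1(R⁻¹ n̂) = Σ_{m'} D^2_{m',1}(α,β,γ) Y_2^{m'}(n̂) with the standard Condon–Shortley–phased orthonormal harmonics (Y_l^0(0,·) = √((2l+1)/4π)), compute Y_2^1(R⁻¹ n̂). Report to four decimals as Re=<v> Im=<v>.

Need the full column D^2_{m',1} for m'=−2..2 at α=0.1388, β=1.2508, γ=0.558.
cos(β/2)=0.810729, sin(β/2)=0.585422
d^2_{-2,1}: single k=3 term ⇒ +0.325321;  D = +0.312615-0.090029i
d^2_{-1,1}: k∈[2..3] ⇒ +0.675788 -0.117456 = +0.558332;  D = +0.509988-0.227258i
d^2_{0,1}: k∈[1..2] ⇒ +0.764138 -0.398435 = +0.365702;  D = +0.310231-0.193636i
d^2_{1,1}: k∈[0..1] ⇒ +0.432019 -0.675788 = -0.243769;  D = -0.186946+0.156443i
d^2_{2,1}: single k=0 term ⇒ -0.623916;  D = -0.418481+0.462758i
Y_2^{m'}(θ=0.5844,φ=3.8841) and Σ D·Y over m':
  (+0.3126-0.0900i)·(+0.0101-0.1171i)  (+0.5100-0.2273i)·(-0.2619+0.2404i)  (+0.3102-0.1936i)·(+0.3428+0.0000i)  (-0.1869+0.1564i)·(+0.2619+0.2404i)  (-0.4185+0.4628i)·(+0.0101+0.1171i)
Y_2^1(R⁻¹ n̂) = -0.124987+0.029877i

Re=-0.1250 Im=0.0299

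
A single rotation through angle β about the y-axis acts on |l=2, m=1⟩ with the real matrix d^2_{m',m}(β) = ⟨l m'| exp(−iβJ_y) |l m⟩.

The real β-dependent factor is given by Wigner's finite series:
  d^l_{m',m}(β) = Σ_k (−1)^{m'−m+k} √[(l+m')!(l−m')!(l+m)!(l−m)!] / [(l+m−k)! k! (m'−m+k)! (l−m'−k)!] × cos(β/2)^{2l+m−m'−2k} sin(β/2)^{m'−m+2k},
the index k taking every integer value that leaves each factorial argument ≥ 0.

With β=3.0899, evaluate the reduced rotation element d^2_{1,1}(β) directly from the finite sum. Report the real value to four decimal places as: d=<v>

d^2_{1,1}(β=3.0899) via Wigner's sum:
c=cos(3.0899/2)=0.025843, s=sin(3.0899/2)=0.999666; N=√[6·1·6·1]=6.000000
The bounds max(0,m−m')=0 and min(l+m,l−m')=1 give 2 terms
  k=0: (−1)^0·6.0000/(6)·0.0258^4·0.9997^0 = +0.000000
  k=1: (−1)^1·6.0000/(2)·0.0258^2·0.9997^2 = -0.002002
d^2_{1,1}(3.0899) = +0.000000 -0.002002 = -0.002002

d=-0.0020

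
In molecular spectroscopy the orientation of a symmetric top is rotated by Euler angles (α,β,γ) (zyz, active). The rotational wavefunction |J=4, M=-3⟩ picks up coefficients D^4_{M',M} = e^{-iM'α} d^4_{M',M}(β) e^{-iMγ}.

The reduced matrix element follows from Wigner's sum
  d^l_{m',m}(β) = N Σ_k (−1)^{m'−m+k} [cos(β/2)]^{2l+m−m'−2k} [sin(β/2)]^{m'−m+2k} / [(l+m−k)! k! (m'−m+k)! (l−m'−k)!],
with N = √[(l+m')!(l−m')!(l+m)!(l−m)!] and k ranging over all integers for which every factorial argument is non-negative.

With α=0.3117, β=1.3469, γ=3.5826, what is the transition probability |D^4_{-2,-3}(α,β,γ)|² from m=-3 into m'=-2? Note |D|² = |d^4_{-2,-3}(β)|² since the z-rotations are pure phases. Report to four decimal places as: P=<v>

P=0.1433

D^4_{-2,-3}(0.3117,1.3469,3.5826) = e^{-i·-2·0.3117}·d^4_{-2,-3}(1.3469)·e^{-i·-3·3.5826}. Compute d first:
c=cos(1.3469/2)=0.781675, s=sin(1.3469/2)=0.623686; N=√[2·720·1·5040]=2693.993318
k: max(0,(-3)−(-2))=0 … min(4+(-3),4−(-2))=1
  k=0: (−1)^1·2693.9933/(720)·0.7817^7·0.6237^1 = -0.416114
  k=1: (−1)^2·2693.9933/(240)·0.7817^5·0.6237^3 = +0.794720
d^4_{-2,-3}(1.3469) = -0.416114 +0.794720 = +0.378606
|D^4_{-2,-3}|² = |d^4_{-2,-3}(β)|² = (+0.378606)² = 0.143343 (the z-rotation phases have unit modulus)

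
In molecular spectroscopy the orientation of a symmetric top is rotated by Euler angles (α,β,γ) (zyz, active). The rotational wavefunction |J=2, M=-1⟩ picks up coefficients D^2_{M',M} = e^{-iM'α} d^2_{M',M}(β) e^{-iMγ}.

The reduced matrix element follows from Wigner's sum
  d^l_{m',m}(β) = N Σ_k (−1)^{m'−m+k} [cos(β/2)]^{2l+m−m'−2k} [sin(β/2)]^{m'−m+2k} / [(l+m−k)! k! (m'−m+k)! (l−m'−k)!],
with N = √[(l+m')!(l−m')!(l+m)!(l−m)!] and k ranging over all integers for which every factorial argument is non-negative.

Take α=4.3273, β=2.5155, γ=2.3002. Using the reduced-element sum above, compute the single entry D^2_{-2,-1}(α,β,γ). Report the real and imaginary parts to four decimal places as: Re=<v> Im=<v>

Re=-0.0023 Im=-0.0555

D^2_{-2,-1}(4.3273,2.5155,2.3002) = e^{-i·-2·4.3273}·d^2_{-2,-1}(2.5155)·e^{-i·-1·2.3002}. Compute d first:
c=cos(2.5155/2)=0.307958, s=sin(2.5155/2)=0.951400; N=√[1·24·1·6]=12.000000
Admissible k: 1..1 (factorial args all ≥0)
  k=1: (−1)^0·12.0000/(6)·0.3080^3·0.9514^1 = +0.055574
d^2_{-2,-1}(2.5155) = +0.055574
D = (-0.717787+0.696263i)·(+0.055574)·(-0.666425+0.745572i) = -0.002265-0.055527i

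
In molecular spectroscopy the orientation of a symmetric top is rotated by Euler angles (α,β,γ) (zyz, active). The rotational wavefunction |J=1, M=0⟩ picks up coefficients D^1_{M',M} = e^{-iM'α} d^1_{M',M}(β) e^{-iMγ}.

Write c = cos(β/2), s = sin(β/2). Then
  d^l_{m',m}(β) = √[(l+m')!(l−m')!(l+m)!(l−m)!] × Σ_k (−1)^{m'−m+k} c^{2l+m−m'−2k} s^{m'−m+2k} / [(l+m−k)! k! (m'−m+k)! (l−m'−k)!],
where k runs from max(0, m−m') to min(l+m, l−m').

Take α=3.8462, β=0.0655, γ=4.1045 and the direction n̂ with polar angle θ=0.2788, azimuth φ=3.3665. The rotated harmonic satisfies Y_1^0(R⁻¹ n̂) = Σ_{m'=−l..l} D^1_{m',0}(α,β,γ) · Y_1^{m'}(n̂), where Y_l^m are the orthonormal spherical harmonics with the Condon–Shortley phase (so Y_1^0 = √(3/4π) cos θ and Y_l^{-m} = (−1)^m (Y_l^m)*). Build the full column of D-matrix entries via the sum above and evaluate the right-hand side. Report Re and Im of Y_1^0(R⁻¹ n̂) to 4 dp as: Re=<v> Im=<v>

Re=0.4765 Im=0.0000

Need the full column D^1_{m',0} for m'=−1..1 at α=3.8462, β=0.0655, γ=4.1045.
cos(β/2)=0.999464, sin(β/2)=0.032744
d^1_{-1,0}: single k=1 term ⇒ +0.046282;  D = -0.035261-0.029979i
d^1_{0,0}: k∈[0..1] ⇒ +0.998928 -0.001072 = +0.997856;  D = +0.997856+0.000000i
d^1_{1,0}: single k=0 term ⇒ -0.046282;  D = +0.035261-0.029979i
Y_1^{m'}(θ=0.2788,φ=3.3665) and Σ D·Y over m':
  (-0.0353-0.0300i)·(-0.0927+0.0212i)  (+0.9979+0.0000i)·(+0.4697+0.0000i)  (+0.0353-0.0300i)·(+0.0927+0.0212i)
Y_1^0(R⁻¹ n̂) = +0.476536+0.000000i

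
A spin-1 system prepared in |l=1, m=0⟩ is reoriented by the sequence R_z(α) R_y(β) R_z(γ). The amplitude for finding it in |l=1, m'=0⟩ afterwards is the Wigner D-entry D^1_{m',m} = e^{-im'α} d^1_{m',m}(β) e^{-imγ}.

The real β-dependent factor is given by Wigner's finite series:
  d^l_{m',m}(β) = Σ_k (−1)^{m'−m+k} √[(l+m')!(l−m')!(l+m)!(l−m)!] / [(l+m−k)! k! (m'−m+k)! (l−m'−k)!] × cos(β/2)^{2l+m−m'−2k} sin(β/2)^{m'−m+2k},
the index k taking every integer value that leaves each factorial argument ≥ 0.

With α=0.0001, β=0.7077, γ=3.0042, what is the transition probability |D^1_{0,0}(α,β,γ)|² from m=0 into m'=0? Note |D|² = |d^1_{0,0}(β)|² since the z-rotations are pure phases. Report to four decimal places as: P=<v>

First d^1_{0,0}(β=0.7077), then the phase factors e^{-i(0)α} and e^{-i(0)γ}:
c=cos(0.7077/2)=0.938046, s=sin(0.7077/2)=0.346512; N=√[1·1·1·1]=1.000000
Admissible k: 0..1 (factorial args all ≥0)
  k=0: (−1)^0·1.0000/(1)·0.9380^2·0.3465^0 = +0.879930
  k=1: (−1)^1·1.0000/(1)·0.9380^0·0.3465^2 = -0.120070
d^1_{0,0}(0.7077) = +0.879930 -0.120070 = +0.759859
|D^1_{0,0}|² = |d^1_{0,0}(β)|² = (+0.759859)² = 0.577386 (the z-rotation phases have unit modulus)

P=0.5774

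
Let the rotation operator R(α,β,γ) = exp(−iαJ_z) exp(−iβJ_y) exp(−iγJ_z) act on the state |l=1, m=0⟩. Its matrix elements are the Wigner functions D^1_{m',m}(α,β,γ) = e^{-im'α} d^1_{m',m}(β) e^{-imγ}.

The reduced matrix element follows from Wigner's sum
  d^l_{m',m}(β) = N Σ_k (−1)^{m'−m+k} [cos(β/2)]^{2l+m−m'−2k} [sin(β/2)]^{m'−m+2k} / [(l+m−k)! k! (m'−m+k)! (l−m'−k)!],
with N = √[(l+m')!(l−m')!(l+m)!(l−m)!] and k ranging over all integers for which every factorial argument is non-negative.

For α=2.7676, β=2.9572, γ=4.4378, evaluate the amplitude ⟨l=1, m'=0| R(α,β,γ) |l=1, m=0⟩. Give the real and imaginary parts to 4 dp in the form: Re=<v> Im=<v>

Re=-0.9830 Im=0.0000

D^1_{0,0}(2.7676,2.9572,4.4378) = e^{-i·0·2.7676}·d^1_{0,0}(2.9572)·e^{-i·0·4.4378}. Compute d first:
With c≡cos(β/2)=0.092066 and s≡sin(β/2)=0.995753, N=[1·1·1·1]^{1/2}=1.000000
k: max(0,(0)−(0))=0 … min(1+(0),1−(0))=1
  k=0: (−1)^0·1.0000/(1)·0.0921^2·0.9958^0 = +0.008476
  k=1: (−1)^1·1.0000/(1)·0.0921^0·0.9958^2 = -0.991524
d^1_{0,0}(2.9572) = +0.008476 -0.991524 = -0.983048
Phases: e^{-i·(0)·2.7676}=+1.000000+0.000000i, e^{-i·(0)·4.4378}=+1.000000+0.000000i ⇒ D=-0.983048+0.000000i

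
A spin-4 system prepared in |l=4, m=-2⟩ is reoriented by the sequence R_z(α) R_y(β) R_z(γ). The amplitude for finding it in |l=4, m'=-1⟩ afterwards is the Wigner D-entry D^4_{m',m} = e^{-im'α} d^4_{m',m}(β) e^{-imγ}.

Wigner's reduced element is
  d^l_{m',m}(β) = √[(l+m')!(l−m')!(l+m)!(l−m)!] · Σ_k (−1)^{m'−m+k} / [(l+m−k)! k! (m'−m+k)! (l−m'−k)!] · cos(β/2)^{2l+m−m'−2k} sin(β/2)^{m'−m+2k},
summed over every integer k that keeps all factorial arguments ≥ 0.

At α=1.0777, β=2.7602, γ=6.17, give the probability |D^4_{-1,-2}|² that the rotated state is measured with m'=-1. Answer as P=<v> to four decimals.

P=0.0069

First d^4_{-1,-2}(β=2.7602), then the phase factors e^{-i(-1)α} and e^{-i(-2)γ}:
With c≡cos(β/2)=0.189543 and s≡sin(β/2)=0.981872, N=[6·120·2·720]^{1/2}=1018.233765
k∈{0,1,2} keeps every argument non-negative
  k=0: (−1)^1·1018.2338/(240)·0.1895^7·0.9819^1 = -0.000037
  k=1: (−1)^2·1018.2338/(48)·0.1895^5·0.9819^3 = +0.004913
  k=2: (−1)^3·1018.2338/(72)·0.1895^3·0.9819^5 = -0.087884
d^4_{-1,-2}(2.7602) = -0.000037 +0.004913 -0.087884 = -0.083008
|D^4_{-1,-2}|² = |d^4_{-1,-2}(β)|² = (-0.083008)² = 0.006890 (the z-rotation phases have unit modulus)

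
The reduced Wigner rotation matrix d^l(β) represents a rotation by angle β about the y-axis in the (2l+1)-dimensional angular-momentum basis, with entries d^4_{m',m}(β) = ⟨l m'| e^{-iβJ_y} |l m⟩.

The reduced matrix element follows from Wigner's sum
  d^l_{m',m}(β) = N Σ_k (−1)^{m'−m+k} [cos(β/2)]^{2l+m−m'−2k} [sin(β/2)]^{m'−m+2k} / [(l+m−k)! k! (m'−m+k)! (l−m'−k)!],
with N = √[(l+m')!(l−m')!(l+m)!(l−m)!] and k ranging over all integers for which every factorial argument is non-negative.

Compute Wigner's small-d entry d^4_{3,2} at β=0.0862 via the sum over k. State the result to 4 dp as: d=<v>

d=-0.1593

d^4_{3,2}(β=0.0862) via Wigner's sum:
c=cos(0.0862/2)=0.999071, s=sin(0.0862/2)=0.043087; N=√[5040·1·720·2]=2693.993318
The bounds max(0,m−m')=0 and min(l+m,l−m')=1 give 2 terms
  k=0: (−1)^1·2693.9933/(720)·0.9991^7·0.0431^1 = -0.160170
  k=1: (−1)^2·2693.9933/(240)·0.9991^5·0.0431^3 = +0.000894
d^4_{3,2}(0.0862) = -0.160170 +0.000894 = -0.159277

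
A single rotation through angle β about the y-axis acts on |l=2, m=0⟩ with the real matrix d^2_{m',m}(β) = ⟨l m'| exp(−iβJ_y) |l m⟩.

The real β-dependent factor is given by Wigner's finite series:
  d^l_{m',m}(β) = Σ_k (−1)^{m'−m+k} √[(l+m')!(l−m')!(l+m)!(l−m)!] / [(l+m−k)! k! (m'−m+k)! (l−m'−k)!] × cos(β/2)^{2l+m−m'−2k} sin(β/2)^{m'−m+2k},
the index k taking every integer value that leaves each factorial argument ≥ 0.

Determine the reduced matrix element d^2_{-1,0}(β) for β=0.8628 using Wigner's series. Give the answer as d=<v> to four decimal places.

d^2_{-1,0}(β=0.8628) via Wigner's sum:
With c≡cos(β/2)=0.908381 and s≡sin(β/2)=0.418143, N=[1·6·2·2]^{1/2}=4.898979
k∈{1,2} keeps every argument non-negative
  k=1: (−1)^0·4.8990/(2)·0.9084^3·0.4181^1 = +0.767724
  k=2: (−1)^1·4.8990/(2)·0.9084^1·0.4181^3 = -0.162674
d^2_{-1,0}(0.8628) = +0.767724 -0.162674 = +0.605050

d=0.6050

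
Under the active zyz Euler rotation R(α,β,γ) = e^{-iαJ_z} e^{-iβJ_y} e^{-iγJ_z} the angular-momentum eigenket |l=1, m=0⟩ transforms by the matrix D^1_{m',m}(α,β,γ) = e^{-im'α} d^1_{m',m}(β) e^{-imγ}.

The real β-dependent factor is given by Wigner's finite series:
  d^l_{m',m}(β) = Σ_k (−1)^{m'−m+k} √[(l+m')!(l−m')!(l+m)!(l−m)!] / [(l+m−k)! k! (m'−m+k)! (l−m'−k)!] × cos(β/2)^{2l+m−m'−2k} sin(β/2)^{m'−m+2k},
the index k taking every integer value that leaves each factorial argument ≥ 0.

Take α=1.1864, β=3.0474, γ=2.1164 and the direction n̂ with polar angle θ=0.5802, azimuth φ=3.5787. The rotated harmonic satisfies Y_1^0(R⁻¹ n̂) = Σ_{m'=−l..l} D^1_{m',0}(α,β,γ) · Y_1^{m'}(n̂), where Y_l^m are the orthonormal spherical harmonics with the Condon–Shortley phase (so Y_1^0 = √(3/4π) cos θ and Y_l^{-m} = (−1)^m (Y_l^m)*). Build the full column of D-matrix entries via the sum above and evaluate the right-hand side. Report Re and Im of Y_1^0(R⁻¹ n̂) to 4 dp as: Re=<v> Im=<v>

Need the full column D^1_{m',0} for m'=−1..1 at α=1.1864, β=3.0474, γ=2.1164.
cos(β/2)=0.047079, sin(β/2)=0.998891
d^1_{-1,0}: single k=1 term ⇒ +0.066506;  D = +0.024940+0.061653i
d^1_{0,0}: k∈[0..1] ⇒ +0.002216 -0.997784 = -0.995567;  D = -0.995567+0.000000i
d^1_{1,0}: single k=0 term ⇒ -0.066506;  D = -0.024940+0.061653i
Y_1^{m'}(θ=0.5802,φ=3.5787) and Σ D·Y over m':
  (+0.0249+0.0617i)·(-0.1716+0.0802i)  (-0.9956+0.0000i)·(+0.4086+0.0000i)  (-0.0249+0.0617i)·(+0.1716+0.0802i)
Y_1^0(R⁻¹ n̂) = -0.425278+0.000000i

Re=-0.4253 Im=0.0000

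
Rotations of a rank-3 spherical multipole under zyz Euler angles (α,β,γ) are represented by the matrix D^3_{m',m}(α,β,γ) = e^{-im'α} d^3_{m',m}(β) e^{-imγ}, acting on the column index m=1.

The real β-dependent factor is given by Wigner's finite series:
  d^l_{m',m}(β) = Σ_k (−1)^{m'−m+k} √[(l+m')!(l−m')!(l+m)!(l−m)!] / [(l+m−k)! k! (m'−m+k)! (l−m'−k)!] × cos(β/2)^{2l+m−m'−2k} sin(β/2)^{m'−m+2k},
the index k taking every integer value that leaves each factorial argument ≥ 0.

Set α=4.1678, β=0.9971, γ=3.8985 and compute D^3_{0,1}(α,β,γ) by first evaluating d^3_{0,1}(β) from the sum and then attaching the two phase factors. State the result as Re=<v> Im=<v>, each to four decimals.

Split into d^3_{0,1}(β=0.9971) × two z-phases.
c=cos(0.9971/2)=0.878277, s=sin(0.9971/2)=0.478153; N=√[6·6·24·2]=41.569219
k∈{1,2,3} keeps every argument non-negative
  k=1: (−1)^0·41.5692/(12)·0.8783^5·0.4782^1 = +0.865594
  k=2: (−1)^1·41.5692/(4)·0.8783^3·0.4782^3 = -0.769672
  k=3: (−1)^2·41.5692/(12)·0.8783^1·0.4782^5 = +0.076042
d^3_{0,1}(0.9971) = +0.865594 -0.769672 +0.076042 = +0.171964
Phases: e^{-i·(0)·4.1678}=+1.000000+0.000000i, e^{-i·(1)·3.8985}=-0.726963+0.686676i ⇒ D=-0.125012+0.118084i

Re=-0.1250 Im=0.1181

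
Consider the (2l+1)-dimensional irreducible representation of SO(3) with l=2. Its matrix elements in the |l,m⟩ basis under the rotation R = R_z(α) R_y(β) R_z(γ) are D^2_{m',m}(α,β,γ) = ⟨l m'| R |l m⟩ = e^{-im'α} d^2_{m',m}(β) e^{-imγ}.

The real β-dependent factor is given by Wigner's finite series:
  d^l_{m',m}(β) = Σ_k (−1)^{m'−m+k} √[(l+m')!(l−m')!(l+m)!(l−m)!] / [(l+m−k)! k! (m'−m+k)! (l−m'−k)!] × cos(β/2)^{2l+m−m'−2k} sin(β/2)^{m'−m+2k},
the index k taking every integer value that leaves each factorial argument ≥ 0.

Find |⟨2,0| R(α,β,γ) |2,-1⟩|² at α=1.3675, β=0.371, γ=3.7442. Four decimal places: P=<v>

First d^2_{0,-1}(β=0.371), then the phase factors e^{-i(0)α} and e^{-i(-1)γ}:
c=cos(0.371/2)=0.982844, s=sin(0.371/2)=0.184438; N=√[2·2·1·6]=4.898979
k: max(0,(-1)−(0))=0 … min(2+(-1),2−(0))=1
  k=0: (−1)^1·4.8990/(2)·0.9828^3·0.1844^1 = -0.428924
  k=1: (−1)^2·4.8990/(2)·0.9828^1·0.1844^3 = +0.015105
d^2_{0,-1}(0.371) = -0.428924 +0.015105 = -0.413819
|D^2_{0,-1}|² = |d^2_{0,-1}(β)|² = (-0.413819)² = 0.171246 (the z-rotation phases have unit modulus)

P=0.1712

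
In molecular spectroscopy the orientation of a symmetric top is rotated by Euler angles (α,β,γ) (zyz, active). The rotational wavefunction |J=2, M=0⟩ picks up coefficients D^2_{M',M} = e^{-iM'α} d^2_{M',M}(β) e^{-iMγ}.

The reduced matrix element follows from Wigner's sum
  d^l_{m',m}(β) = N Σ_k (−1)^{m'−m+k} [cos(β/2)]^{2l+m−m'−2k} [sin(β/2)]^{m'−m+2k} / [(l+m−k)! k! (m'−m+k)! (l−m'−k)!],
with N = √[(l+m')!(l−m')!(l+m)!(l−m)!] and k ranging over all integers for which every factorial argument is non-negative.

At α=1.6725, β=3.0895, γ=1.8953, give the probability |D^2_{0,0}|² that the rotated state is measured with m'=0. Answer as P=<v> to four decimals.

P=0.9919

D^2_{0,0}(1.6725,3.0895,1.8953) = e^{-i·0·1.6725}·d^2_{0,0}(3.0895)·e^{-i·0·1.8953}. Compute d first:
c=cos(3.0895/2)=0.026043, s=sin(3.0895/2)=0.999661; N=√[2·2·2·2]=4.000000
k: max(0,(0)−(0))=0 … min(2+(0),2−(0))=2
  k=0: (−1)^0·4.0000/(4)·0.0260^4·0.9997^0 = +0.000000
  k=1: (−1)^1·4.0000/(1)·0.0260^2·0.9997^2 = -0.002711
  k=2: (−1)^2·4.0000/(4)·0.0260^0·0.9997^4 = +0.998644
d^2_{0,0}(3.0895) = +0.000000 -0.002711 +0.998644 = +0.995933
|D^2_{0,0}|² = |d^2_{0,0}(β)|² = (+0.995933)² = 0.991883 (the z-rotation phases have unit modulus)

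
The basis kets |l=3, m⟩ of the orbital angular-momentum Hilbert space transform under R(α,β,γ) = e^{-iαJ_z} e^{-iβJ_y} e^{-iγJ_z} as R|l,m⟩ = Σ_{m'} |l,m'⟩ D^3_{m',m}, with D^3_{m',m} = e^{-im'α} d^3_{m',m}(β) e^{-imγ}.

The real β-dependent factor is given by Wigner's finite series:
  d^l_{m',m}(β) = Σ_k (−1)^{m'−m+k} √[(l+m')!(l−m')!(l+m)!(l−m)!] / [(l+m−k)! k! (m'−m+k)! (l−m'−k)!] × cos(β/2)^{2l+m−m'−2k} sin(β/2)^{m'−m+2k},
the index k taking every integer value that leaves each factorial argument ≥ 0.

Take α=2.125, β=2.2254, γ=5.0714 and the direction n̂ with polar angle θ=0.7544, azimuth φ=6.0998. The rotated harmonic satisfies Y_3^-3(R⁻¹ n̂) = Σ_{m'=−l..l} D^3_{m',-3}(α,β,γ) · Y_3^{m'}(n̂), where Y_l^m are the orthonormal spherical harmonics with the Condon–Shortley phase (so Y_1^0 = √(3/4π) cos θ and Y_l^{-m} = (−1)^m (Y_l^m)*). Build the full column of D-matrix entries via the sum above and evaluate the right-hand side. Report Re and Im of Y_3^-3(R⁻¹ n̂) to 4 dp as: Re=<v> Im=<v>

Re=-0.0755 Im=0.0385

Need the full column D^3_{m',-3} for m'=−3..3 at α=2.125, β=2.2254, γ=5.0714.
cos(β/2)=0.442242, sin(β/2)=0.896896
d^3_{-3,-3}: single k=0 term ⇒ +0.007481;  D = -0.006885+0.002927i
d^3_{-2,-3}: single k=0 term ⇒ -0.037163;  D = -0.030362-0.021431i
d^3_{-1,-3}: single k=0 term ⇒ +0.119170;  D = +0.007198-0.118953i
d^3_{0,-3}: single k=0 term ⇒ -0.279074;  D = +0.245740-0.132265i
d^3_{1,-3}: single k=0 term ⇒ +0.490155;  D = +0.424675+0.244751i
d^3_{2,-3}: single k=0 term ⇒ -0.628703;  D = +0.019722+0.628394i
d^3_{3,-3}: single k=0 term ⇒ +0.520538;  D = -0.433813+0.287692i
Y_3^{m'}(θ=0.7544,φ=6.0998) and Σ D·Y over m':
  (-0.0069+0.0029i)·(+0.1142+0.0701i)  (-0.0304-0.0214i)·(+0.3261+0.1253i)  (+0.0072-0.1190i)·(+0.3601+0.0668i)  (+0.2457-0.1323i)·(-0.0938+0.0000i)  (+0.4247+0.2448i)·(-0.3601+0.0668i)  (+0.0197+0.6284i)·(+0.3261-0.1253i)  (-0.4338+0.2877i)·(-0.1142+0.0701i)
Y_3^-3(R⁻¹ n̂) = -0.075478+0.038494i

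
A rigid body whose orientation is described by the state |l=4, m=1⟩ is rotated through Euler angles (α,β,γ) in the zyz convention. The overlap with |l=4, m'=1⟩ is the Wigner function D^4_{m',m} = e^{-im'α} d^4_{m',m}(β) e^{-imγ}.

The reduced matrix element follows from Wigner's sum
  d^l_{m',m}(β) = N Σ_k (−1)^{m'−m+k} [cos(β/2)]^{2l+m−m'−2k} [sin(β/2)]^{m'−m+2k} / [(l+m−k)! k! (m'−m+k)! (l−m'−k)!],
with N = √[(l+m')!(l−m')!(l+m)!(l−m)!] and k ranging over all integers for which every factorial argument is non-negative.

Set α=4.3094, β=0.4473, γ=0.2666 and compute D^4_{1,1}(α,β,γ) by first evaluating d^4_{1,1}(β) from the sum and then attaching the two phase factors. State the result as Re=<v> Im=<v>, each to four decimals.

Split into d^4_{1,1}(β=0.4473) × two z-phases.
With c≡cos(β/2)=0.975094 and s≡sin(β/2)=0.221790, N=[120·6·120·6]^{1/2}=720.000000
The bounds max(0,m−m')=0 and min(l+m,l−m')=3 give 4 terms
  k=0: (−1)^0·720.0000/(720)·0.9751^8·0.2218^0 = +0.817285
  k=1: (−1)^1·720.0000/(48)·0.9751^6·0.2218^2 = -0.634243
  k=2: (−1)^2·720.0000/(24)·0.9751^4·0.2218^4 = +0.065626
  k=3: (−1)^3·720.0000/(72)·0.9751^2·0.2218^6 = -0.001132
d^4_{1,1}(0.4473) = +0.817285 -0.634243 +0.065626 -0.001132 = +0.247536
Attach z-rotation phases: D = e^{-i(1)(4.3094)}·(+0.247536)·e^{-i(1)(0.2666)} = -0.033657+0.245237i

Re=-0.0337 Im=0.2452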